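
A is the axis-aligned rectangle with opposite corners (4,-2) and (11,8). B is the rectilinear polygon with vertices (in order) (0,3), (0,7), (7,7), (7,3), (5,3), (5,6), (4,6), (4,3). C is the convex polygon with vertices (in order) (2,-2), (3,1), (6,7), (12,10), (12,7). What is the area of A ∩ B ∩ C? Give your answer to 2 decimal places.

7.00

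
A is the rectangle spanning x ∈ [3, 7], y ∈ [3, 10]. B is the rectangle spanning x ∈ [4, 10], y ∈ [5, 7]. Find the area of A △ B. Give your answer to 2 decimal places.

28.00

|A∩B|: x∈[4,7], y∈[5,7] → 3·2 = 6.
|A △ B| = |A| + |B| − 2·|A∩B| = 28 + 12 − 12 = 28.00.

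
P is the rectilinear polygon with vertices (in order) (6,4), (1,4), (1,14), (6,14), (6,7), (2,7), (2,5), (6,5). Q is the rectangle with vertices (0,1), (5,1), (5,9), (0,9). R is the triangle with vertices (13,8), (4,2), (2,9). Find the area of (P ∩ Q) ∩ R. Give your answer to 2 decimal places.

6.73

|P ∩ Q| = 14.
|(P ∩ Q) ∩ R| = 6.73.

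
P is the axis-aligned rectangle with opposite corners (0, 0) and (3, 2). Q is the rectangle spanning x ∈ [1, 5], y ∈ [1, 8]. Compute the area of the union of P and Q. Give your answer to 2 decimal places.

By inclusion–exclusion:
Individual areas: |P| = 6, |Q| = 28.
|P∩Q|: x∈[1,3], y∈[1,2] → 2·1 = 2.
|P ∪ Q| = 34 − 2 = 32.00.

32.00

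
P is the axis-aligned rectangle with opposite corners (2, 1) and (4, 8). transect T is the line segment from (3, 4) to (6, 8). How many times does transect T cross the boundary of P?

1

The segment meets the boundary at (4,5.333).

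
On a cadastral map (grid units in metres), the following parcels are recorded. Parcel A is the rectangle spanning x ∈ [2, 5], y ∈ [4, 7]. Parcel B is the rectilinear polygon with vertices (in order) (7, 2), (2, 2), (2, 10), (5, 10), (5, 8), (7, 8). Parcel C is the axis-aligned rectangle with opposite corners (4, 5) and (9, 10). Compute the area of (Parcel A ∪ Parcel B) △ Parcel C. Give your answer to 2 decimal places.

39.00

|Parcel A ∪ Parcel B| = 36.
|(Parcel A ∪ Parcel B) ∩ Parcel C| = 11.
|(Parcel A ∪ Parcel B) △ Parcel C| = 36 + 25 − 22 = 39.00.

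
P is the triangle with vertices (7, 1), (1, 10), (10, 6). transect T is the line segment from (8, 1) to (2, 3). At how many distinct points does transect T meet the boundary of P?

2

The segment meets the boundary at (6.714,1.429), (7.167,1.278).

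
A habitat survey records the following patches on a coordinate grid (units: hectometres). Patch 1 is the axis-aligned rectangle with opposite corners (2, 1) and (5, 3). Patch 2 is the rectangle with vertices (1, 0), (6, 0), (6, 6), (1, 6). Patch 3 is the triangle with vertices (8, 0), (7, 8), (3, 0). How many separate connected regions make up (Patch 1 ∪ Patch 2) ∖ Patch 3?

1

(Patch 1 ∪ Patch 2) ∖ Patch 3 is a single connected region.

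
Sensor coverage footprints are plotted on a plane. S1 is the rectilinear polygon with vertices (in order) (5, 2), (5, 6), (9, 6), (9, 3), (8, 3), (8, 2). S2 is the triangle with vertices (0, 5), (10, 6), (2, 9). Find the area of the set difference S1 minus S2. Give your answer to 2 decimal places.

|S1| = 15, |S1∩S2| = 1.2.
|S1 ∖ S2| = |S1| − |S1∩S2| = 15 − 1.2 = 13.80.

13.80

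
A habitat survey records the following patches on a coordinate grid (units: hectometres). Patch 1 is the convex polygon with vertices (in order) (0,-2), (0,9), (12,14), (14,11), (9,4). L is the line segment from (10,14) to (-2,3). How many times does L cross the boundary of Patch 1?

2

The segment meets the boundary at (0,4.833), (8.333,12.472).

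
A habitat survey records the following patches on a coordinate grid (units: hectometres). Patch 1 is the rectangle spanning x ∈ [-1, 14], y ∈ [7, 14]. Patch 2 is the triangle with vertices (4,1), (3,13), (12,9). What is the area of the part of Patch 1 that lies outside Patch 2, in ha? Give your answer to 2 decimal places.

|Patch 1| = 105, |Patch 1∩Patch 2| = 32.5.
|Patch 1 ∖ Patch 2| = |Patch 1| − |Patch 1∩Patch 2| = 105 − 32.5 = 72.50.

72.50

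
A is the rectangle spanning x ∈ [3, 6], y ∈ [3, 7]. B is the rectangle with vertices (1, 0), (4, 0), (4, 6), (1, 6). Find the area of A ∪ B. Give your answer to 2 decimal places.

27.00

By inclusion–exclusion:
Individual areas: |A| = 12, |B| = 18.
|A∩B|: x∈[3,4], y∈[3,6] → 1·3 = 3.
|A ∪ B| = 30 − 3 = 27.00.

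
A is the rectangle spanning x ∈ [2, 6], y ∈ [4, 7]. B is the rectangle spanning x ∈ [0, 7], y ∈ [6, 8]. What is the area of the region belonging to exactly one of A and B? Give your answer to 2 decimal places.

18.00

|A∩B|: x∈[2,6], y∈[6,7] → 4·1 = 4.
|A △ B| = |A| + |B| − 2·|A∩B| = 12 + 14 − 8 = 18.00.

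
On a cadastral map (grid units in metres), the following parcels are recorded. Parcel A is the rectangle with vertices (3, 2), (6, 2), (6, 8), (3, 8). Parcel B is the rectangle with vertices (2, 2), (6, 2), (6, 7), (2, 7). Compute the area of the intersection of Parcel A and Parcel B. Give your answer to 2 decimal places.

15.00

|Parcel A∩Parcel B|: x∈[3,6], y∈[2,7] → 3·5 = 15.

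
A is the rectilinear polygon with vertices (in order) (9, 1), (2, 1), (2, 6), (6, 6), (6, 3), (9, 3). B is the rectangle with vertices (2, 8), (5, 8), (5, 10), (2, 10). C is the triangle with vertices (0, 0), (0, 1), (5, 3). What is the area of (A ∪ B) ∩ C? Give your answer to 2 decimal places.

The region (A ∪ B) ∩ C is the polygon with vertices (2,1.8), (5,3), (2,1.2).
By the shoelace formula its area is 0.90.

0.90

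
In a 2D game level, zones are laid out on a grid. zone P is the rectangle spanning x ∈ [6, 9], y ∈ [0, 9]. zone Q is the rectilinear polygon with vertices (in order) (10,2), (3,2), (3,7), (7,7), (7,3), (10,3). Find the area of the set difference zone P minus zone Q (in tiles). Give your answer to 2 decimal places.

|zone P| = 27, |zone P∩zone Q| = 7.
|zone P ∖ zone Q| = |zone P| − |zone P∩zone Q| = 27 − 7 = 20.00.

20.00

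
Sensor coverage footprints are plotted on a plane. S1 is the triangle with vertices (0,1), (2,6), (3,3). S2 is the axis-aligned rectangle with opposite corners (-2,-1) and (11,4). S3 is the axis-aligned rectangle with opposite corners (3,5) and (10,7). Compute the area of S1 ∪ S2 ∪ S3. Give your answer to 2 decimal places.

By inclusion–exclusion:
Individual areas: |S1| = 5.5, |S2| = 65, |S3| = 14.
|S1∩S2| = 4.0333.
|S1∩S3| = 0.
|S2∩S3| = 0 (no overlap).
|S1∩S2∩S3| = 0.
|S1 ∪ S2 ∪ S3| = 84.5 − 4.0333 + 0 = 80.47.

80.47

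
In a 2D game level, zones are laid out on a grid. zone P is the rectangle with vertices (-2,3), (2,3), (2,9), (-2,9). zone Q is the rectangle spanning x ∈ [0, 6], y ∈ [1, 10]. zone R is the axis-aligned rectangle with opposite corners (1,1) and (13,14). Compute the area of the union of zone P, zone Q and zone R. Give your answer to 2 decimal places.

By inclusion–exclusion:
Individual areas: |zone P| = 24, |zone Q| = 54, |zone R| = 156.
|zone P∩zone Q|: x∈[0,2], y∈[3,9] → 2·6 = 12.
|zone P∩zone R|: x∈[1,2], y∈[3,9] → 1·6 = 6.
|zone Q∩zone R|: x∈[1,6], y∈[1,10] → 5·9 = 45.
|zone P∩zone Q∩zone R| = 6.
|zone P ∪ zone Q ∪ zone R| = 234 − 63 + 6 = 177.00.

177.00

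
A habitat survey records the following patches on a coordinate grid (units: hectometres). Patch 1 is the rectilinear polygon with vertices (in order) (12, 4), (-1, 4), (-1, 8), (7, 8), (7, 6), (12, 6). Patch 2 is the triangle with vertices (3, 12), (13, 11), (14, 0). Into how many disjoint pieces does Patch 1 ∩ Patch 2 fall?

Patch 1 ∩ Patch 2 splits into 2 disjoint pieces (area 5.1667, area 0.0606).

2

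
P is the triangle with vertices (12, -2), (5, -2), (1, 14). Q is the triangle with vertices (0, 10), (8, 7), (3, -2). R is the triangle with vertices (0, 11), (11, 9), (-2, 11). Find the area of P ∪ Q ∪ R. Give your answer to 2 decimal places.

81.43

By inclusion–exclusion:
Individual areas: |P| = 56, |Q| = 43.5, |R| = 2.
|P∩Q| = 19.6767.
|P∩R| = 0.3969.
|Q∩R| = 0.
|P∩Q∩R| = 0.
|P ∪ Q ∪ R| = 101.5 − 20.0736 + 0 = 81.43.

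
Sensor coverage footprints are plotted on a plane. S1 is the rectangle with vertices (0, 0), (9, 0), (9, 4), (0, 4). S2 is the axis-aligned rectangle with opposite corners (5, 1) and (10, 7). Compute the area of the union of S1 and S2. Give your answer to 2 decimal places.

54.00

By inclusion–exclusion:
Individual areas: |S1| = 36, |S2| = 30.
|S1∩S2|: x∈[5,9], y∈[1,4] → 4·3 = 12.
|S1 ∪ S2| = 66 − 12 = 54.00.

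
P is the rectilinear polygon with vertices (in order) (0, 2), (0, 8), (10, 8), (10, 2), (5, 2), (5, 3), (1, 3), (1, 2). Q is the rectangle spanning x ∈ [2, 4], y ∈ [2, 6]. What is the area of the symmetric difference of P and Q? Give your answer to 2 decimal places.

52.00

|P| = 56, |Q| = 8, |P∩Q| = 6.
|P △ Q| = |P| + |Q| − 2·|P∩Q| = 56 + 8 − 12 = 52.00.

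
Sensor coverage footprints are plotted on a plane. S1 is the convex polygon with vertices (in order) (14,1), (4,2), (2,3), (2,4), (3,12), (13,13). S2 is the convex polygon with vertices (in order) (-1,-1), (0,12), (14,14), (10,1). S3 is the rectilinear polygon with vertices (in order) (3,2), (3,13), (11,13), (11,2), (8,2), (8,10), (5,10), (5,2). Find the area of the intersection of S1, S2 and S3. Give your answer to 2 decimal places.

58.17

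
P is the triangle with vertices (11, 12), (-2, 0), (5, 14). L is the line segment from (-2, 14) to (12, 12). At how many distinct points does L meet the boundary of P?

The segment meets the boundary at (10.25,12.25), (4.533,13.067).

2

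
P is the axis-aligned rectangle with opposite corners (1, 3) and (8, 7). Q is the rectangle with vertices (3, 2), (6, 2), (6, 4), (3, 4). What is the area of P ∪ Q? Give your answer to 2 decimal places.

By inclusion–exclusion:
Individual areas: |P| = 28, |Q| = 6.
|P∩Q|: x∈[3,6], y∈[3,4] → 3·1 = 3.
|P ∪ Q| = 34 − 3 = 31.00.

31.00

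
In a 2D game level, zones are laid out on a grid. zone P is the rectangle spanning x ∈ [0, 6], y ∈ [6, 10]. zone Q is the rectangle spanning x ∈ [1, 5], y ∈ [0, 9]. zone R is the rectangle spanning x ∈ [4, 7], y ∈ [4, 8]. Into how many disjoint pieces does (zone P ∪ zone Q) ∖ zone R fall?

1

(zone P ∪ zone Q) ∖ zone R is a single connected region.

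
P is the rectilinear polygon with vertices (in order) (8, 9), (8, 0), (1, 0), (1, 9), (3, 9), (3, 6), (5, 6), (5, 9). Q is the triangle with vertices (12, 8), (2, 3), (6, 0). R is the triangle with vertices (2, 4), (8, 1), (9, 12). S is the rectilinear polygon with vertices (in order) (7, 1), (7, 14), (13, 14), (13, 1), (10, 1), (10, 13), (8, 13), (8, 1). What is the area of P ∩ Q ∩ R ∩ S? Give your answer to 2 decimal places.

3.74

The intersection is the polygon with vertices (7,1.5), (7,5.5), (8,6), (8,2.667), (7.091,1.454).
By the shoelace formula its area is 3.74.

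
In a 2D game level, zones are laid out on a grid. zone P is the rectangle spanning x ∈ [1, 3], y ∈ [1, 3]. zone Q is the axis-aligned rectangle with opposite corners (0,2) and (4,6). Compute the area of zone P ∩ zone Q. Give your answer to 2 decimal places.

|zone P∩zone Q|: x∈[1,3], y∈[2,3] → 2·1 = 2.

2.00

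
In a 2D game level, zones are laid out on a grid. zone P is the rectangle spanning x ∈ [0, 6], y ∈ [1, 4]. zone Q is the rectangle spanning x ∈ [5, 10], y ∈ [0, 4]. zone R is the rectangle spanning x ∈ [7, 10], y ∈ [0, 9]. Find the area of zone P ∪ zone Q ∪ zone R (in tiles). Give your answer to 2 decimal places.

50.00

By inclusion–exclusion:
Individual areas: |zone P| = 18, |zone Q| = 20, |zone R| = 27.
|zone P∩zone Q|: x∈[5,6], y∈[1,4] → 1·3 = 3.
|zone P∩zone R| = 0 (no overlap).
|zone Q∩zone R|: x∈[7,10], y∈[0,4] → 3·4 = 12.
|zone P∩zone Q∩zone R| = 0.
|zone P ∪ zone Q ∪ zone R| = 65 − 15 + 0 = 50.00.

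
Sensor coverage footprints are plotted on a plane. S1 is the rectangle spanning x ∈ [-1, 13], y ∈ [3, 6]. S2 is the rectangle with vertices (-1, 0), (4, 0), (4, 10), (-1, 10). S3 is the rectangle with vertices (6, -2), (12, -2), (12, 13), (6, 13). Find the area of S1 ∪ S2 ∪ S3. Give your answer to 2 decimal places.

149.00

By inclusion–exclusion:
Individual areas: |S1| = 42, |S2| = 50, |S3| = 90.
|S1∩S2|: x∈[-1,4], y∈[3,6] → 5·3 = 15.
|S1∩S3|: x∈[6,12], y∈[3,6] → 6·3 = 18.
|S2∩S3| = 0 (no overlap).
|S1∩S2∩S3| = 0.
|S1 ∪ S2 ∪ S3| = 182 − 33 + 0 = 149.00.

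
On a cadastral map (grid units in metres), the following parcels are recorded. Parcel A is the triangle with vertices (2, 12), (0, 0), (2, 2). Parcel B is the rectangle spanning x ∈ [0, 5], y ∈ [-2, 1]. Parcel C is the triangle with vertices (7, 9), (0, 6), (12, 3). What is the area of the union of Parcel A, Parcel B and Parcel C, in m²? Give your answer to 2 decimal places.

By inclusion–exclusion:
Individual areas: |Parcel A| = 10, |Parcel B| = 15, |Parcel C| = 28.5.
|Parcel A∩Parcel B| = 0.4167.
|Parcel A∩Parcel C| = 1.0064.
|Parcel B∩Parcel C| = 0.
|Parcel A∩Parcel B∩Parcel C| = 0.
|Parcel A ∪ Parcel B ∪ Parcel C| = 53.5 − 1.423 + 0 = 52.08.

52.08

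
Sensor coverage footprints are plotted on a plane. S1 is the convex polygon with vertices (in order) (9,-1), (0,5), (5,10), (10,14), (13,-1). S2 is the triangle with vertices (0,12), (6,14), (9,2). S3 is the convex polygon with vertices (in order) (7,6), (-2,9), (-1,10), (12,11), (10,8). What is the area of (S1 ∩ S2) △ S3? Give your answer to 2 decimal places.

32.15

|S1 ∩ S2| = 19.4386.
|(S1 ∩ S2) ∩ S3| = 12.8932.
|(S1 ∩ S2) △ S3| = 19.4386 + 38.5 − 25.7864 = 32.15.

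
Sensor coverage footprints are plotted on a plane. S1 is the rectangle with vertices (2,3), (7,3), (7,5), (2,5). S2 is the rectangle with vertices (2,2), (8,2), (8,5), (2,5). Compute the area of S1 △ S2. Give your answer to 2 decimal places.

8.00

|S1∩S2|: x∈[2,7], y∈[3,5] → 5·2 = 10.
|S1 △ S2| = |S1| + |S2| − 2·|S1∩S2| = 10 + 18 − 20 = 8.00.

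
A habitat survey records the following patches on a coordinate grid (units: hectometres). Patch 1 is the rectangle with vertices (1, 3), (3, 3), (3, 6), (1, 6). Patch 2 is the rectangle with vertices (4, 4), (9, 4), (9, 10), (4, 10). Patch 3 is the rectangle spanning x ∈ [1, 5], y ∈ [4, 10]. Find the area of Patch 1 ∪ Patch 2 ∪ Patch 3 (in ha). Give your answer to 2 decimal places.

By inclusion–exclusion:
Individual areas: |Patch 1| = 6, |Patch 2| = 30, |Patch 3| = 24.
|Patch 1∩Patch 2| = 0 (no overlap).
|Patch 1∩Patch 3|: x∈[1,3], y∈[4,6] → 2·2 = 4.
|Patch 2∩Patch 3|: x∈[4,5], y∈[4,10] → 1·6 = 6.
|Patch 1∩Patch 2∩Patch 3| = 0.
|Patch 1 ∪ Patch 2 ∪ Patch 3| = 60 − 10 + 0 = 50.00.

50.00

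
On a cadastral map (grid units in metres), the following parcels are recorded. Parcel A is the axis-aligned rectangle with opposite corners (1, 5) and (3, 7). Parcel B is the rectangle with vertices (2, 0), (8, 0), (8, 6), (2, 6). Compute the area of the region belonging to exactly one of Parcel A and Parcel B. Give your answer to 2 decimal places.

|Parcel A∩Parcel B|: x∈[2,3], y∈[5,6] → 1·1 = 1.
|Parcel A △ Parcel B| = |Parcel A| + |Parcel B| − 2·|Parcel A∩Parcel B| = 4 + 36 − 2 = 38.00.

38.00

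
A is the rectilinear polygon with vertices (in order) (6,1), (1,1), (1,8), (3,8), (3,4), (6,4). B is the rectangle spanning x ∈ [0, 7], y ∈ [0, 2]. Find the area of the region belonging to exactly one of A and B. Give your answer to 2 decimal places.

27.00

|A| = 23, |B| = 14, |A∩B| = 5.
|A △ B| = |A| + |B| − 2·|A∩B| = 23 + 14 − 10 = 27.00.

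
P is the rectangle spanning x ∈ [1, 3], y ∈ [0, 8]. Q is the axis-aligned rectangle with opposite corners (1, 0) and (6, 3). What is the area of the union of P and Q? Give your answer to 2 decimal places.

By inclusion–exclusion:
Individual areas: |P| = 16, |Q| = 15.
|P∩Q|: x∈[1,3], y∈[0,3] → 2·3 = 6.
|P ∪ Q| = 31 − 6 = 25.00.

25.00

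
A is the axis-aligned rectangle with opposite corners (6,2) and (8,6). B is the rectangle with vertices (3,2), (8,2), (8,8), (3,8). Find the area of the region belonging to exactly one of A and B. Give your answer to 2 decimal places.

22.00

|A∩B|: x∈[6,8], y∈[2,6] → 2·4 = 8.
|A △ B| = |A| + |B| − 2·|A∩B| = 8 + 30 − 16 = 22.00.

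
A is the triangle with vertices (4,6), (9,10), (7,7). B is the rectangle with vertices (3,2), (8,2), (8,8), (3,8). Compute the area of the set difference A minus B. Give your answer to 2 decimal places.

1.17

|A| = 3.5, |A∩B| = 2.3333.
|A ∖ B| = |A| − |A∩B| = 3.5 − 2.3333 = 1.17.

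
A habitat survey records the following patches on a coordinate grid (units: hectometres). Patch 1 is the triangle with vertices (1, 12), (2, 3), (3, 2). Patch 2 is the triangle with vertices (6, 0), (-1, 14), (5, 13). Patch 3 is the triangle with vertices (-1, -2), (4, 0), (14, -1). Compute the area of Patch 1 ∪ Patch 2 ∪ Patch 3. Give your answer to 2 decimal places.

By inclusion–exclusion:
Individual areas: |Patch 1| = 4, |Patch 2| = 38.5, |Patch 3| = 12.5.
|Patch 1∩Patch 2| = 0.381.
|Patch 1∩Patch 3| = 0.
|Patch 2∩Patch 3| = 0.
|Patch 1∩Patch 2∩Patch 3| = 0.
|Patch 1 ∪ Patch 2 ∪ Patch 3| = 55 − 0.381 + 0 = 54.62.

54.62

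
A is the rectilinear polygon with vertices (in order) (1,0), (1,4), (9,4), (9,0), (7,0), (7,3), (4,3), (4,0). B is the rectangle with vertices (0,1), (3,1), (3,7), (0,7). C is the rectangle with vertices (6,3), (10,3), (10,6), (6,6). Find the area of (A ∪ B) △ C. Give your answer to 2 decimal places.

41.00

|A ∪ B| = 35.
|(A ∪ B) ∩ C| = 3.
|(A ∪ B) △ C| = 35 + 12 − 6 = 41.00.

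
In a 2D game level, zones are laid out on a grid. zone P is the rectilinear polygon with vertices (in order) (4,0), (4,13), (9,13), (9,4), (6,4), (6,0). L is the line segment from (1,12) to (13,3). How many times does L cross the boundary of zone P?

The segment meets the boundary at (9,6), (4,9.75).

2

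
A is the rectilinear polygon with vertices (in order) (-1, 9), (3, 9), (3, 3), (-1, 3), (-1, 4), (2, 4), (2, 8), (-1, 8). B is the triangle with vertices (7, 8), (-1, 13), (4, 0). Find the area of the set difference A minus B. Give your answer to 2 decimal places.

5.66

|A| = 12, |A∩B| = 6.3385.
|A ∖ B| = |A| − |A∩B| = 12 − 6.3385 = 5.66.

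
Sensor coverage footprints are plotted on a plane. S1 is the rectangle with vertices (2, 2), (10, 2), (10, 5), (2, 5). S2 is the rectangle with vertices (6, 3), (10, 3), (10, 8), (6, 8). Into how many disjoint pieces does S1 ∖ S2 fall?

1

S1 ∖ S2 is a single connected region.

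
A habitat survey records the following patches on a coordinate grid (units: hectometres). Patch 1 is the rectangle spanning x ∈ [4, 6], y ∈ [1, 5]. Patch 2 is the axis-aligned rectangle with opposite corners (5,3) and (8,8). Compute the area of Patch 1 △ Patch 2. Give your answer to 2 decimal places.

19.00

|Patch 1∩Patch 2|: x∈[5,6], y∈[3,5] → 1·2 = 2.
|Patch 1 △ Patch 2| = |Patch 1| + |Patch 2| − 2·|Patch 1∩Patch 2| = 8 + 15 − 4 = 19.00.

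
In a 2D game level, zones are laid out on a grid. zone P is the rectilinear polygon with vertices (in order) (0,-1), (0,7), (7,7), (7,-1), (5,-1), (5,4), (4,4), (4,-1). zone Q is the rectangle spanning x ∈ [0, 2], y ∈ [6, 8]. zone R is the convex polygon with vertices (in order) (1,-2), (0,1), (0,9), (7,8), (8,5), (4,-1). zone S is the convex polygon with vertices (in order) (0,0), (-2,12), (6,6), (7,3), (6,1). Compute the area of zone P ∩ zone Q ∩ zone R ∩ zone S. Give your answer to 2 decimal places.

The intersection is the polygon with vertices (2,6), (0,6), (0,7), (2,7).
By the shoelace formula its area is 2.00.

2.00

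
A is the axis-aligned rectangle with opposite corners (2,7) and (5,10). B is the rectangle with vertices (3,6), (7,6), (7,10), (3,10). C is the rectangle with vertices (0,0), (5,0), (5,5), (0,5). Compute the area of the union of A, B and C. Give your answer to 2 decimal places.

44.00

By inclusion–exclusion:
Individual areas: |A| = 9, |B| = 16, |C| = 25.
|A∩B|: x∈[3,5], y∈[7,10] → 2·3 = 6.
|A∩C| = 0 (no overlap).
|B∩C| = 0 (no overlap).
|A∩B∩C| = 0.
|A ∪ B ∪ C| = 50 − 6 + 0 = 44.00.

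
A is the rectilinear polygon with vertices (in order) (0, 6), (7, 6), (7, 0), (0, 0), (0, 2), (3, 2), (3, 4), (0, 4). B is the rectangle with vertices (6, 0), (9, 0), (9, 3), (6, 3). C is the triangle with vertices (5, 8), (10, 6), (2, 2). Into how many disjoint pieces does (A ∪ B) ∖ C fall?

2

(A ∪ B) ∖ C splits into 2 disjoint pieces (area 26, area 7).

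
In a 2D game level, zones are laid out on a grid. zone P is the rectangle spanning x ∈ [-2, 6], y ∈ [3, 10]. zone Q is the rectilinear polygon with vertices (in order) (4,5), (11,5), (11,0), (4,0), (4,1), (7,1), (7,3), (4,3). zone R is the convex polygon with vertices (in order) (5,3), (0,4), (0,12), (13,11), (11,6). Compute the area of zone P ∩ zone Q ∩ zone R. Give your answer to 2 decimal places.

3.65

The intersection is the polygon with vertices (4,5), (6,5), (6,3.5), (5,3), (4,3.2).
By the shoelace formula its area is 3.65.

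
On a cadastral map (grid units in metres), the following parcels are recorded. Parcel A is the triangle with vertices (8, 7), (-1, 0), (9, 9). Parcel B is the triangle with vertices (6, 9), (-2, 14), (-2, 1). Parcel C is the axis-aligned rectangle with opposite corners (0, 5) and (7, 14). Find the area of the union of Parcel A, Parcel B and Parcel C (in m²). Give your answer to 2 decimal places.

91.52

By inclusion–exclusion:
Individual areas: |Parcel A| = 5.5, |Parcel B| = 52, |Parcel C| = 63.
|Parcel A∩Parcel B| = 0.
|Parcel A∩Parcel C| = 1.7286.
|Parcel B∩Parcel C| = 27.25.
|Parcel A∩Parcel B∩Parcel C| = 0.
|Parcel A ∪ Parcel B ∪ Parcel C| = 120.5 − 28.9786 + 0 = 91.52.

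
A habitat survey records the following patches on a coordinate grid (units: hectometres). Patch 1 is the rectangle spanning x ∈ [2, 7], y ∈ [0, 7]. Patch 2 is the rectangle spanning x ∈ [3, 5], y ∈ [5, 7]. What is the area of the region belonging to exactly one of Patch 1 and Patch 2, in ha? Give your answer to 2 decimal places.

|Patch 1∩Patch 2|: x∈[3,5], y∈[5,7] → 2·2 = 4.
|Patch 1 △ Patch 2| = |Patch 1| + |Patch 2| − 2·|Patch 1∩Patch 2| = 35 + 4 − 8 = 31.00.

31.00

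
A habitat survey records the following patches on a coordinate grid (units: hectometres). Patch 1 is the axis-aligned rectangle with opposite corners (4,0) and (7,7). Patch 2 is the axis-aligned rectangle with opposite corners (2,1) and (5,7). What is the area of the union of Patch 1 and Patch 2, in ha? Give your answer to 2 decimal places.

33.00

By inclusion–exclusion:
Individual areas: |Patch 1| = 21, |Patch 2| = 18.
|Patch 1∩Patch 2|: x∈[4,5], y∈[1,7] → 1·6 = 6.
|Patch 1 ∪ Patch 2| = 39 − 6 = 33.00.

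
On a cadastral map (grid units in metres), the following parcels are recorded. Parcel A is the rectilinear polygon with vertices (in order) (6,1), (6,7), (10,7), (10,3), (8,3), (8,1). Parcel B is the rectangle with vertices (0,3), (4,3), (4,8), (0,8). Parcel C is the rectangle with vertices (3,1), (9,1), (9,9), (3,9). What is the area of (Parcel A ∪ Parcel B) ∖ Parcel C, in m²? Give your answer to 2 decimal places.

|Parcel A ∪ Parcel B| = 40.
|(Parcel A ∪ Parcel B) ∩ Parcel C| = 21.
|(Parcel A ∪ Parcel B) ∖ Parcel C| = 40 − 21 = 19.00.

19.00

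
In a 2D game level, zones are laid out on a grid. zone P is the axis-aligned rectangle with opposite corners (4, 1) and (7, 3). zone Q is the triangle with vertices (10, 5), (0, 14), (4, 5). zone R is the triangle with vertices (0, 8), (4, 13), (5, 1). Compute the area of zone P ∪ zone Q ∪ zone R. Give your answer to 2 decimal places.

By inclusion–exclusion:
Individual areas: |zone P| = 6, |zone Q| = 27, |zone R| = 26.5.
|zone P∩zone Q| = 0.
|zone P∩zone R| = 1.1333.
|zone Q∩zone R| = 9.9329.
|zone P∩zone Q∩zone R| = 0.
|zone P ∪ zone Q ∪ zone R| = 59.5 − 11.0663 + 0 = 48.43.

48.43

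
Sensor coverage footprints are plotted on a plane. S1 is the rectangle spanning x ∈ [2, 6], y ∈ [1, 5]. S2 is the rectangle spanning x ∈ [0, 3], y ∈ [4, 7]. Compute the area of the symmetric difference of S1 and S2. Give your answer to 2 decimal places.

|S1∩S2|: x∈[2,3], y∈[4,5] → 1·1 = 1.
|S1 △ S2| = |S1| + |S2| − 2·|S1∩S2| = 16 + 9 − 2 = 23.00.

23.00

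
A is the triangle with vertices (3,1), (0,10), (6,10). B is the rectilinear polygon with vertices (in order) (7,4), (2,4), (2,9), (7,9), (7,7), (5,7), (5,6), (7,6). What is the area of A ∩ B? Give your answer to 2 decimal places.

14.17

The intersection is the polygon with vertices (5,7), (4,4), (2,4), (2,9), (5.667,9).
By the shoelace formula its area is 14.17.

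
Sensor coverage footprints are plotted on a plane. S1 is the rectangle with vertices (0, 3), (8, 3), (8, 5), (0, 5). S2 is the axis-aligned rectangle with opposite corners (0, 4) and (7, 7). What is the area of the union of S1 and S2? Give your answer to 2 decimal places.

By inclusion–exclusion:
Individual areas: |S1| = 16, |S2| = 21.
|S1∩S2|: x∈[0,7], y∈[4,5] → 7·1 = 7.
|S1 ∪ S2| = 37 − 7 = 30.00.

30.00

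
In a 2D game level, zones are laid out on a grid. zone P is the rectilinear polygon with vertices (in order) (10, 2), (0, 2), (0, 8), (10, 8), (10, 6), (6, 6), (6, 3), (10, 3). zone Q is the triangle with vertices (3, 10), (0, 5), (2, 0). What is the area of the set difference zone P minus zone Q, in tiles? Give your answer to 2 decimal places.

|zone P| = 48, |zone P∩zone Q| = 10.5.
|zone P ∖ zone Q| = |zone P| − |zone P∩zone Q| = 48 − 10.5 = 37.50.

37.50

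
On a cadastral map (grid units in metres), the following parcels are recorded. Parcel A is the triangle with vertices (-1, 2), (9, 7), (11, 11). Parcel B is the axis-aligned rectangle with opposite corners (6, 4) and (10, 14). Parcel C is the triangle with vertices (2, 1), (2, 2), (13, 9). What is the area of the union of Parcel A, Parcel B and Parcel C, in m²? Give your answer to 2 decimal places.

50.44

By inclusion–exclusion:
Individual areas: |Parcel A| = 15, |Parcel B| = 40, |Parcel C| = 5.5.
|Parcel A∩Parcel B| = 8.25.
|Parcel A∩Parcel C| = 0.
|Parcel B∩Parcel C| = 1.8125.
|Parcel A∩Parcel B∩Parcel C| = 0.
|Parcel A ∪ Parcel B ∪ Parcel C| = 60.5 − 10.0625 + 0 = 50.44.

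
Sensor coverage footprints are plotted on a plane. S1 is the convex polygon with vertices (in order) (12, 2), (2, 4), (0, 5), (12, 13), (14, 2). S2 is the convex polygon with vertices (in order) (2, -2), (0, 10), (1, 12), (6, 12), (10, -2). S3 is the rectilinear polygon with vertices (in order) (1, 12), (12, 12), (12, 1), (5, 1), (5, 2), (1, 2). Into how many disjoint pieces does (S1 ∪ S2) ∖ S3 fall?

3

(S1 ∪ S2) ∖ S3 splits into 3 disjoint pieces (area 27.0476, area 4.3977, area 11.75).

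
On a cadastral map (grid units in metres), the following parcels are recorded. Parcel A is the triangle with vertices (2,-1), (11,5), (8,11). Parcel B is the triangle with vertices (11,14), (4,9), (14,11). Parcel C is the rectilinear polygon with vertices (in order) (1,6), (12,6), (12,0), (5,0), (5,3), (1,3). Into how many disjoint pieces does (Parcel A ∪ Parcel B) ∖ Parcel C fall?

2

(Parcel A ∪ Parcel B) ∖ Parcel C splits into 2 disjoint pieces (area 5, area 29.7727).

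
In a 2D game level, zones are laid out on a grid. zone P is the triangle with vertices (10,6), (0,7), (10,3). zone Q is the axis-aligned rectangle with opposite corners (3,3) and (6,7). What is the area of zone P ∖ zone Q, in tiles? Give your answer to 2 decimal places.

10.95

|zone P| = 15, |zone P∩zone Q| = 4.05.
|zone P ∖ zone Q| = |zone P| − |zone P∩zone Q| = 15 − 4.05 = 10.95.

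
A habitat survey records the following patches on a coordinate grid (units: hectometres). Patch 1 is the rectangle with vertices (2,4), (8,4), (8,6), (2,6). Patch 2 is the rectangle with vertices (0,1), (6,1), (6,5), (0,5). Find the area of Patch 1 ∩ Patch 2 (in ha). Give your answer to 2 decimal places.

|Patch 1∩Patch 2|: x∈[2,6], y∈[4,5] → 4·1 = 4.

4.00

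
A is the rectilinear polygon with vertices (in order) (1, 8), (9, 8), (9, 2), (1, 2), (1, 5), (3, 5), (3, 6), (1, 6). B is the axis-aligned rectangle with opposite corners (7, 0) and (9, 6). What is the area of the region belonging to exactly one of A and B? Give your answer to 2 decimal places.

|A| = 46, |B| = 12, |A∩B| = 8.
|A △ B| = |A| + |B| − 2·|A∩B| = 46 + 12 − 16 = 42.00.

42.00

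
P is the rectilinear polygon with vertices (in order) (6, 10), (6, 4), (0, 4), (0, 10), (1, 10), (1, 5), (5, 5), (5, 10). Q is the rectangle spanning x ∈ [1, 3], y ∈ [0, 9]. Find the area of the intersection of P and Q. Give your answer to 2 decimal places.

2.00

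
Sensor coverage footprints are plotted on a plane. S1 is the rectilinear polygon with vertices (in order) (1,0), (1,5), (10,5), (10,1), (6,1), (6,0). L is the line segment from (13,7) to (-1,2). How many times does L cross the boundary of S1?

The segment meets the boundary at (1,2.714), (7.4,5).

2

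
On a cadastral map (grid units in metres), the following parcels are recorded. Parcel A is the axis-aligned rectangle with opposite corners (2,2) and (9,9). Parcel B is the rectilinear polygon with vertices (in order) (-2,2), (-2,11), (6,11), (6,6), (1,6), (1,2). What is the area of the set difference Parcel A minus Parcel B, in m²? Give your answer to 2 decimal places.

|Parcel A| = 49, |Parcel A∩Parcel B| = 12.
|Parcel A ∖ Parcel B| = |Parcel A| − |Parcel A∩Parcel B| = 49 − 12 = 37.00.

37.00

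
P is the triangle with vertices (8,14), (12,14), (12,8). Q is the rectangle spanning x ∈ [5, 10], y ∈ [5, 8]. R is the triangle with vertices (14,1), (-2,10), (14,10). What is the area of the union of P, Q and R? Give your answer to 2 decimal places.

By inclusion–exclusion:
Individual areas: |P| = 12, |Q| = 15, |R| = 72.
|P∩Q| = 0.
|P∩R| = 1.3333.
|Q∩R| = 13.9965.
|P∩Q∩R| = 0.
|P ∪ Q ∪ R| = 99 − 15.3299 + 0 = 83.67.

83.67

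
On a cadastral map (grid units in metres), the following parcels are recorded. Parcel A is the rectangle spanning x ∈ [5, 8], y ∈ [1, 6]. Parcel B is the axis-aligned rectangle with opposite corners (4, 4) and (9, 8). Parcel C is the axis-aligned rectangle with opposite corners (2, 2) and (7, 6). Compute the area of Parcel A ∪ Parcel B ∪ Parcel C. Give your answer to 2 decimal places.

By inclusion–exclusion:
Individual areas: |Parcel A| = 15, |Parcel B| = 20, |Parcel C| = 20.
|Parcel A∩Parcel B|: x∈[5,8], y∈[4,6] → 3·2 = 6.
|Parcel A∩Parcel C|: x∈[5,7], y∈[2,6] → 2·4 = 8.
|Parcel B∩Parcel C|: x∈[4,7], y∈[4,6] → 3·2 = 6.
|Parcel A∩Parcel B∩Parcel C| = 4.
|Parcel A ∪ Parcel B ∪ Parcel C| = 55 − 20 + 4 = 39.00.

39.00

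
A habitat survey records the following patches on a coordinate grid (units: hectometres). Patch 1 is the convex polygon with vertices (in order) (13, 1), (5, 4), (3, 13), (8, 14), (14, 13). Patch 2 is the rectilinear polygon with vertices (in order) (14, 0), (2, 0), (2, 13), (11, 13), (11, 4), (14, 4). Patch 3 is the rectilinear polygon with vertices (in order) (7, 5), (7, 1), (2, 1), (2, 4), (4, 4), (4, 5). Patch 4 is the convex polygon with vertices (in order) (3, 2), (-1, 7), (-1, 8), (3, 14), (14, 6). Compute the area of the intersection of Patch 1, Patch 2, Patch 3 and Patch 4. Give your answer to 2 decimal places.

The intersection is the polygon with vertices (7,5), (7,3.454), (6.723,3.354), (5,4), (4.778,5).
By the shoelace formula its area is 2.83.

2.83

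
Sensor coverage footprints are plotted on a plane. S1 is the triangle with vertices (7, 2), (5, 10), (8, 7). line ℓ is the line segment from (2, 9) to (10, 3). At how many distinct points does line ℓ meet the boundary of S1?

2

The segment meets the boundary at (7.565,4.826), (6,6).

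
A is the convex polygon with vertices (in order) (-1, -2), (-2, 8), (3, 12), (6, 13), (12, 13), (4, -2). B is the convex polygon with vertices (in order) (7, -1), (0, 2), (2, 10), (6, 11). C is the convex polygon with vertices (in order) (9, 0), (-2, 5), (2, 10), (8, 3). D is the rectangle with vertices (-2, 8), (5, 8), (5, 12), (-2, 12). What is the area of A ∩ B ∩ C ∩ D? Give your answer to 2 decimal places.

The intersection is the polygon with vertices (3.714,8), (1.5,8), (2,10).
By the shoelace formula its area is 2.21.

2.21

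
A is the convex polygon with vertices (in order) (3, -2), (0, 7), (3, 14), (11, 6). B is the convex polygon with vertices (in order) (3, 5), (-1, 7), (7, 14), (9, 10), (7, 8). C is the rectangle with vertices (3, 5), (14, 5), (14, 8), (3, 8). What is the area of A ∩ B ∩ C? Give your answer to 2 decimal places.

The intersection is the polygon with vertices (3,5), (3,8), (7,8).
By the shoelace formula its area is 6.00.

6.00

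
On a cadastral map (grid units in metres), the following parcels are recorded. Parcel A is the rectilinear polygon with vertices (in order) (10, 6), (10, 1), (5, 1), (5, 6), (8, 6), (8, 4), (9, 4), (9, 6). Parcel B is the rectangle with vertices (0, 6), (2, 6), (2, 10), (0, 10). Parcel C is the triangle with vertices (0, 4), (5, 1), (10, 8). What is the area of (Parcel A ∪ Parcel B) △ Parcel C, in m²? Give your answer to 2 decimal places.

|Parcel A ∪ Parcel B| = 31.
|(Parcel A ∪ Parcel B) ∩ Parcel C| = 8.7.
|(Parcel A ∪ Parcel B) △ Parcel C| = 31 + 25 − 17.4 = 38.60.

38.60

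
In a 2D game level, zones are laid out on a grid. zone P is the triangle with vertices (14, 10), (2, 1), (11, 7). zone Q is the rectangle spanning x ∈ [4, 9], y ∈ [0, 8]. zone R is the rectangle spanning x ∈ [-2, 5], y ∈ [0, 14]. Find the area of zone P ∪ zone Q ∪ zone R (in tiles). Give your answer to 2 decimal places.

By inclusion–exclusion:
Individual areas: |zone P| = 4.5, |zone Q| = 40, |zone R| = 98.
|zone P∩zone Q| = 1.875.
|zone P∩zone R| = 0.375.
|zone Q∩zone R|: x∈[4,5], y∈[0,8] → 1·8 = 8.
|zone P∩zone Q∩zone R| = 0.2083.
|zone P ∪ zone Q ∪ zone R| = 142.5 − 10.25 + 0.2083 = 132.46.

132.46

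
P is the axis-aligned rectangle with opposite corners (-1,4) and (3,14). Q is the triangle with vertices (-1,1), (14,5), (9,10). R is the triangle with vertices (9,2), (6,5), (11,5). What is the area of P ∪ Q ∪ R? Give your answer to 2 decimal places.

By inclusion–exclusion:
Individual areas: |P| = 40, |Q| = 47.5, |R| = 7.5.
|P∩Q| = 0.2.
|P∩R| = 0.
|Q∩R| = 5.2774.
|P∩Q∩R| = 0.
|P ∪ Q ∪ R| = 95 − 5.4774 + 0 = 89.52.

89.52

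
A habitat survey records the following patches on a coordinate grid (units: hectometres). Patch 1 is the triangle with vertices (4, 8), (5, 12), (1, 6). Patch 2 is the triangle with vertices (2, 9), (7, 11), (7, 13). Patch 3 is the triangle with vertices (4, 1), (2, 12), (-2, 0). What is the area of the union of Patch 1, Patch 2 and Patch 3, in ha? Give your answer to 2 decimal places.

By inclusion–exclusion:
Individual areas: |Patch 1| = 5, |Patch 2| = 5, |Patch 3| = 34.
|Patch 1∩Patch 2| = 0.8218.
|Patch 1∩Patch 3| = 1.2765.
|Patch 2∩Patch 3| = 0.0484.
|Patch 1∩Patch 2∩Patch 3| = 0.
|Patch 1 ∪ Patch 2 ∪ Patch 3| = 44 − 2.1468 + 0 = 41.85.

41.85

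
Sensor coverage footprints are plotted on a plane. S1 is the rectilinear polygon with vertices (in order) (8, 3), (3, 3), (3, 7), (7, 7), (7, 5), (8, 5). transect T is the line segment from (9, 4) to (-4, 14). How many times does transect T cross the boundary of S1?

The segment meets the boundary at (5.1,7), (7,5.538), (7.7,5), (8,4.769).

4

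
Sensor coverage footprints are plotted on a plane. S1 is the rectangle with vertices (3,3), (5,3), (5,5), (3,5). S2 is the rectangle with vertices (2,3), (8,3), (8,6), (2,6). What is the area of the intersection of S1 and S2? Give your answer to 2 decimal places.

4.00

|S1∩S2|: x∈[3,5], y∈[3,5] → 2·2 = 4.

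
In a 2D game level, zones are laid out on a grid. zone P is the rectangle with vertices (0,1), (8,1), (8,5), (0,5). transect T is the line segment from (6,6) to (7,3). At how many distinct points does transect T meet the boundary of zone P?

1

The segment meets the boundary at (6.333,5).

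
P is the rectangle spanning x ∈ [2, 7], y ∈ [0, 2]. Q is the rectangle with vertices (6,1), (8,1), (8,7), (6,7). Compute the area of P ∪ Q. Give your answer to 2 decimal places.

By inclusion–exclusion:
Individual areas: |P| = 10, |Q| = 12.
|P∩Q|: x∈[6,7], y∈[1,2] → 1·1 = 1.
|P ∪ Q| = 22 − 1 = 21.00.

21.00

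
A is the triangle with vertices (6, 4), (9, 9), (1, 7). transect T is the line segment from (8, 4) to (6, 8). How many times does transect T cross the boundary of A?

The segment meets the boundary at (7.091,5.818).

1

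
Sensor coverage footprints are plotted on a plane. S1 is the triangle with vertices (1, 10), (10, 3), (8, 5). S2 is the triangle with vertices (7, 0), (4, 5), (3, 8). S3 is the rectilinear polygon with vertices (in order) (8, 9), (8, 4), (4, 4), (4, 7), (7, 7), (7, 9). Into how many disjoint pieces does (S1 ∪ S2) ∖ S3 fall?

4

(S1 ∪ S2) ∖ S3 splits into 4 disjoint pieces (area 0.4444, area 0.5143, area 0.5, area 0.8).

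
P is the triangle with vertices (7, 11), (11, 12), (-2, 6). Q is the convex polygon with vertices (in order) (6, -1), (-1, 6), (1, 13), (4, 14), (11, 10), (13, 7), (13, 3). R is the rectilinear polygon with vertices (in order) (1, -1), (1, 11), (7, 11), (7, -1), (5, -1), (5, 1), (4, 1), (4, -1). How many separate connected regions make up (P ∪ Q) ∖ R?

2

(P ∪ Q) ∖ R splits into 2 disjoint pieces (area 77.3487, area 0.5).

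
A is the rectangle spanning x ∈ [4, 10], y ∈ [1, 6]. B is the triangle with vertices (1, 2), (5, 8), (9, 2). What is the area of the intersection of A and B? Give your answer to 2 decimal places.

The intersection is the polygon with vertices (4,6), (6.333,6), (9,2), (4,2).
By the shoelace formula its area is 14.67.

14.67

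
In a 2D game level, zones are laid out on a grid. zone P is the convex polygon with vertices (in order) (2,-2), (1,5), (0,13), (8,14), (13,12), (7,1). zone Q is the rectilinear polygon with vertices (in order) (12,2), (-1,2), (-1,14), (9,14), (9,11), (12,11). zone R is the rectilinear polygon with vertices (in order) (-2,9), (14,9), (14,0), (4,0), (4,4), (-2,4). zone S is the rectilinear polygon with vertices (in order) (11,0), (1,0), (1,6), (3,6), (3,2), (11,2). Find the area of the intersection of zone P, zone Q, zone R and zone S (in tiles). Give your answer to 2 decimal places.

3.93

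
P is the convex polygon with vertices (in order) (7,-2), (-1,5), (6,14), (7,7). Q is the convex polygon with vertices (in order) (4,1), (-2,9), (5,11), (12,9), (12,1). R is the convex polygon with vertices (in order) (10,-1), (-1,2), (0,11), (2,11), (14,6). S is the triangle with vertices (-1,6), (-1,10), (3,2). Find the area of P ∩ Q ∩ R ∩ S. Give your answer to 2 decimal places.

1.64

The intersection is the polygon with vertices (0.018,6.309), (0.522,6.957), (2.5,3).
By the shoelace formula its area is 1.64.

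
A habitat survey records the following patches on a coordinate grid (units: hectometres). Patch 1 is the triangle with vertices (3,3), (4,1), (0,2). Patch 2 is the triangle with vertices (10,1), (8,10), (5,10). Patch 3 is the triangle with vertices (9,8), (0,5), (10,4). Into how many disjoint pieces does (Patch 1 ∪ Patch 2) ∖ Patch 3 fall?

(Patch 1 ∪ Patch 2) ∖ Patch 3 splits into 3 disjoint pieces (area 3.5, area 1.6243, area 6.4591).

3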